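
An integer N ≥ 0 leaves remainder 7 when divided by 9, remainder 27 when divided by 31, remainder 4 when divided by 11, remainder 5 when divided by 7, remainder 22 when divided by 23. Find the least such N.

The moduli are pairwise coprime; M = 9·31·11·7·23 = 494109.
M/9 = 54901; 54901 ≡ 1 (mod 9), inverse 1.
M/31 = 15939; 15939 ≡ 5 (mod 31); 5·25 ≡ 1, so inverse 25.
M/11 = 44919; 44919 ≡ 6 (mod 11); 6·2 ≡ 1, so inverse 2.
M/7 = 70587; 70587 ≡ 6 (mod 7); 6·6 ≡ 1, so inverse 6.
M/23 = 21483; 21483 ≡ 1 (mod 23), inverse 1.
N ≡ 7·54901·1 + 27·15939·25 + 4·44919·2 + 5·70587·6 + 22·21483·1 = 14092720.
14092720 mod 494109 = 257668.

257668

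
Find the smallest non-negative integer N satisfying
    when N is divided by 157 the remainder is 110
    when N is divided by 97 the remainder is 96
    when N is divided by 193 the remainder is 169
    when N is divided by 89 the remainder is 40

The moduli are pairwise coprime; M = 157·97·193·89 = 261588533.
M/157 = 1666169; 1666169 ≡ 85 (mod 157); 85·133 ≡ 1, so inverse 133.
M/97 = 2696789; 2696789 ≡ 92 (mod 97); 92·58 ≡ 1, so inverse 58.
M/193 = 1355381; 1355381 ≡ 135 (mod 193); 135·183 ≡ 1, so inverse 183.
M/89 = 2939197; 2939197 ≡ 61 (mod 89); 61·54 ≡ 1, so inverse 54.
N ≡ 110·1666169·133 + 96·2696789·58 + 169·1355381·183 + 40·2939197·54 = 87658307329.
87658307329 mod 261588533 = 26148774.

26148774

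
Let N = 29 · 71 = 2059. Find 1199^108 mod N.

1009

Mod 29: 1199 ≡ 10; by Fermat, exponent reduces to 108 mod 28 = 24; 10^24 ≡ 23 (mod 29).
Mod 71: 1199 ≡ 63; by Fermat, exponent reduces to 108 mod 70 = 38; 63^38 ≡ 15 (mod 71).
Combine by CRT: x ≡ 23 (mod 29), x ≡ 15 (mod 71) ⇒ x ≡ 1009 (mod 2059).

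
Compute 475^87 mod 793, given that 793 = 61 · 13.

Mod 61: 475 ≡ 48; by Fermat, exponent reduces to 87 mod 60 = 27; 48^27 ≡ 60 (mod 61).
Mod 13: 475 ≡ 7; by Fermat, exponent reduces to 87 mod 12 = 3; 7^3 ≡ 5 (mod 13).
Combine by CRT: x ≡ 60 (mod 61), x ≡ 5 (mod 13) ⇒ x ≡ 304 (mod 793).

304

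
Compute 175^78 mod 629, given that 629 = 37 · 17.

Mod 37: 175 ≡ 27; by Fermat, exponent reduces to 78 mod 36 = 6; 27^6 ≡ 1 (mod 37).
Mod 17: 175 ≡ 5; by Fermat, exponent reduces to 78 mod 16 = 14; 5^14 ≡ 15 (mod 17).
Combine by CRT: x ≡ 1 (mod 37), x ≡ 15 (mod 17) ⇒ x ≡ 593 (mod 629).

593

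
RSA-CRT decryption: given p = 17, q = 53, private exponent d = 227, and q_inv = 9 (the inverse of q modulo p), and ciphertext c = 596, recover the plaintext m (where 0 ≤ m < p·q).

d_p = d mod (p−1) = 227 mod 16 = 3; d_q = d mod (q−1) = 19.
m₁ = c^(d_p) mod p: c ≡ 1 (mod 17), and 1^3 mod 17 = 1.
m₂ = c^(d_q) mod q: c ≡ 13 (mod 53), and 13^19 mod 53 = 46.
h = q_inv·(m₁ − m₂) mod p = 9·(1 − 46) mod 17 = 3.
m = m₂ + h·q = 46 + 3·53 = 205.

205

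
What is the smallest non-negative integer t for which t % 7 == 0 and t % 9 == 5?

14

From t ≡ 0 (mod 7) write t = 0 + 7s. Substituting into t ≡ 5 (mod 9) gives 7s ≡ 5 (mod 9), and since 7⁻¹ ≡ 4 (mod 9), s ≡ 2. Hence t ≡ 0 + 7·2 = 14 (mod 63).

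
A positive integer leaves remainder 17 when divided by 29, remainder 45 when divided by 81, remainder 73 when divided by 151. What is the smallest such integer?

286218

From k ≡ 17 (mod 29) write k = 17 + 29t. Substituting into k ≡ 45 (mod 81) gives 29t ≡ 28 (mod 81), and since 29⁻¹ ≡ 14 (mod 81), t ≡ 68. Hence k ≡ 17 + 29·68 = 1989 (mod 2349).
From k ≡ 1989 (mod 2349) write k = 1989 + 2349t. Substituting into k ≡ 73 (mod 151) gives 2349t ≡ 47 (mod 151), and since 84⁻¹ ≡ 9 (mod 151), t ≡ 121. Hence k ≡ 1989 + 2349·121 = 286218 (mod 354699).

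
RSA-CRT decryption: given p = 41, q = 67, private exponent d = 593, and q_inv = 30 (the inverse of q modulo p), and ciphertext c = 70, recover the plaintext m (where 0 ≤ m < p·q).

d_p = d mod (p−1) = 593 mod 40 = 33; d_q = d mod (q−1) = 65.
m₁ = c^(d_p) mod p: c ≡ 29 (mod 41), and 29^33 mod 41 = 13.
m₂ = c^(d_q) mod q: c ≡ 3 (mod 67), and 3^65 mod 67 = 45.
h = q_inv·(m₁ − m₂) mod p = 30·(13 − 45) mod 41 = 24.
m = m₂ + h·q = 45 + 24·67 = 1653.

1653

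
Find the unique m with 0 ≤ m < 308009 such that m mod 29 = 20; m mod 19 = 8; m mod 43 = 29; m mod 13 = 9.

From m ≡ 20 (mod 29) write m = 20 + 29t. Substituting into m ≡ 8 (mod 19) gives 29t ≡ 7 (mod 19), and since 10⁻¹ ≡ 2 (mod 19), t ≡ 14. Hence m ≡ 20 + 29·14 = 426 (mod 551).
From m ≡ 426 (mod 551) write m = 426 + 551t. Substituting into m ≡ 29 (mod 43) gives 551t ≡ 33 (mod 43), and since 35⁻¹ ≡ 16 (mod 43), t ≡ 12. Hence m ≡ 426 + 551·12 = 7038 (mod 23693).
From m ≡ 7038 (mod 23693) write m = 7038 + 23693t. Substituting into m ≡ 9 (mod 13) gives 23693t ≡ 4 (mod 13), and since 7⁻¹ ≡ 2 (mod 13), t ≡ 8. Hence m ≡ 7038 + 23693·8 = 196582 (mod 308009).

196582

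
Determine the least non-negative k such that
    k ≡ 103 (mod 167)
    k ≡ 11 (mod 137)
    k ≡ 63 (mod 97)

2048024

From k ≡ 103 (mod 167) write k = 103 + 167t. Substituting into k ≡ 11 (mod 137) gives 167t ≡ 45 (mod 137), and since 30⁻¹ ≡ 32 (mod 137), t ≡ 70. Hence k ≡ 103 + 167·70 = 11793 (mod 22879).
From k ≡ 11793 (mod 22879) write k = 11793 + 22879t. Substituting into k ≡ 63 (mod 97) gives 22879t ≡ 7 (mod 97), and since 84⁻¹ ≡ 82 (mod 97), t ≡ 89. Hence k ≡ 11793 + 22879·89 = 2048024 (mod 2219263).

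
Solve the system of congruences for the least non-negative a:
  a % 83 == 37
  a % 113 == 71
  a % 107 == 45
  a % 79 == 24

46231535

From a ≡ 37 (mod 83) write a = 37 + 83t. Substituting into a ≡ 71 (mod 113) gives 83t ≡ 34 (mod 113), and since 83⁻¹ ≡ 64 (mod 113), t ≡ 29. Hence a ≡ 37 + 83·29 = 2444 (mod 9379).
From a ≡ 2444 (mod 9379) write a = 2444 + 9379t. Substituting into a ≡ 45 (mod 107) gives 9379t ≡ 62 (mod 107), and since 70⁻¹ ≡ 26 (mod 107), t ≡ 7. Hence a ≡ 2444 + 9379·7 = 68097 (mod 1003553).
From a ≡ 68097 (mod 1003553) write a = 68097 + 1003553t. Substituting into a ≡ 24 (mod 79) gives 1003553t ≡ 25 (mod 79), and since 16⁻¹ ≡ 5 (mod 79), t ≡ 46. Hence a ≡ 68097 + 1003553·46 = 46231535 (mod 79280687).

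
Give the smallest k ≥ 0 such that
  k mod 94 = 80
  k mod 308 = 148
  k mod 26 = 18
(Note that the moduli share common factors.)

gcd(94, 308) = 2 and 2 | (148 − 80), so the pair is consistent; merging gives k ≡ 456 (mod 14476), where 14476 = lcm(94, 308).
gcd(14476, 26) = 2 and 2 | (18 − 456), so the pair is consistent; merging gives k ≡ 116264 (mod 188188), where 188188 = lcm(14476, 26).
The solution is unique modulo lcm(94, 308, 26) = 188188.

116264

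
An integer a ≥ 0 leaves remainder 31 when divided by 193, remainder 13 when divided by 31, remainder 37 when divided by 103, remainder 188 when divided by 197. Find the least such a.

58554301

The moduli are pairwise coprime; N = 193·31·103·197 = 121401053.
N/193 = 629021; 629021 ≡ 34 (mod 193); 34·176 ≡ 1, so inverse 176.
N/31 = 3916163; 3916163 ≡ 26 (mod 31); 26·6 ≡ 1, so inverse 6.
N/103 = 1178651; 1178651 ≡ 22 (mod 103); 22·89 ≡ 1, so inverse 89.
N/197 = 616249; 616249 ≡ 33 (mod 197); 33·6 ≡ 1, so inverse 6.
a ≡ 31·629021·176 + 13·3916163·6 + 37·1178651·89 + 188·616249·6 = 8313825905.
8313825905 mod 121401053 = 58554301.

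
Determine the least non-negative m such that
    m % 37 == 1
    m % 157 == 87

From m ≡ 1 (mod 37) write m = 1 + 37t. Substituting into m ≡ 87 (mod 157) gives 37t ≡ 86 (mod 157), and since 37⁻¹ ≡ 17 (mod 157), t ≡ 49. Hence m ≡ 1 + 37·49 = 1814 (mod 5809).

1814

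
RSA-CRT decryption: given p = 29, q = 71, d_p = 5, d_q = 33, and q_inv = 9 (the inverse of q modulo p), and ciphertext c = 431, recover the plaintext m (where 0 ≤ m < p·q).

m₁ = c^(d_p) mod p: c ≡ 25 (mod 29), and 25^5 mod 29 = 20.
m₂ = c^(d_q) mod q: c ≡ 5 (mod 71), and 5^33 mod 71 = 54.
h = q_inv·(m₁ − m₂) mod p = 9·(20 − 54) mod 29 = 13.
m = m₂ + h·q = 54 + 13·71 = 977.

977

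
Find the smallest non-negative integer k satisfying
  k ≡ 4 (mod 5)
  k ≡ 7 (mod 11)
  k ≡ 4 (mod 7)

The moduli are pairwise coprime; N = 5·11·7 = 385.
N/5 = 77; 77 ≡ 2 (mod 5); 2·3 ≡ 1, so inverse 3.
N/11 = 35; 35 ≡ 2 (mod 11); 2·6 ≡ 1, so inverse 6.
N/7 = 55; 55 ≡ 6 (mod 7); 6·6 ≡ 1, so inverse 6.
k ≡ 4·77·3 + 7·35·6 + 4·55·6 = 3714.
3714 mod 385 = 249.

249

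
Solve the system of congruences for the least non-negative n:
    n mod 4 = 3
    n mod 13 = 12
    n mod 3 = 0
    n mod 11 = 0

From n ≡ 3 (mod 4) write n = 3 + 4t. Substituting into n ≡ 12 (mod 13) gives 4t ≡ 9 (mod 13), and since 4⁻¹ ≡ 10 (mod 13), t ≡ 12. Hence n ≡ 3 + 4·12 = 51 (mod 52).
From n ≡ 51 (mod 52) write n = 51 + 52t. Substituting into n ≡ 0 (mod 3) gives 52t ≡ 0 (mod 3), and since 1⁻¹ ≡ 1 (mod 3), t ≡ 0. Hence n ≡ 51 + 52·0 = 51 (mod 156).
From n ≡ 51 (mod 156) write n = 51 + 156t. Substituting into n ≡ 0 (mod 11) gives 156t ≡ 4 (mod 11), and since 2⁻¹ ≡ 6 (mod 11), t ≡ 2. Hence n ≡ 51 + 156·2 = 363 (mod 1716).

363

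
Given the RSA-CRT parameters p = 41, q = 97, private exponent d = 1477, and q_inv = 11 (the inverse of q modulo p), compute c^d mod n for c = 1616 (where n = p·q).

2167

d_p = d mod (p−1) = 1477 mod 40 = 37; d_q = d mod (q−1) = 37.
m₁ = c^(d_p) mod p: c ≡ 17 (mod 41), and 17^37 mod 41 = 35.
m₂ = c^(d_q) mod q: c ≡ 64 (mod 97), and 64^37 mod 97 = 33.
h = q_inv·(m₁ − m₂) mod p = 11·(35 − 33) mod 41 = 22.
m = m₂ + h·q = 33 + 22·97 = 2167.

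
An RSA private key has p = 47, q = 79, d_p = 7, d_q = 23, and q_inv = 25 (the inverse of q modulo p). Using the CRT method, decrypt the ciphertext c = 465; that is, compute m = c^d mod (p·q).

m₁ = c^(d_p) mod p: c ≡ 42 (mod 47), and 42^7 mod 47 = 36.
m₂ = c^(d_q) mod q: c ≡ 70 (mod 79), and 70^23 mod 79 = 54.
h = q_inv·(m₁ − m₂) mod p = 25·(36 − 54) mod 47 = 20.
m = m₂ + h·q = 54 + 20·79 = 1634.

1634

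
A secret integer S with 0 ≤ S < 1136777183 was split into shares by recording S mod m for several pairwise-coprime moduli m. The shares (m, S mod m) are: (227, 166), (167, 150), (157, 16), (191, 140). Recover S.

The moduli are pairwise coprime; N = 227·167·157·191 = 1136777183.
N/227 = 5007829; 5007829 ≡ 209 (mod 227); 209·63 ≡ 1, so inverse 63.
N/167 = 6807049; 6807049 ≡ 129 (mod 167); 129·145 ≡ 1, so inverse 145.
N/157 = 7240619; 7240619 ≡ 93 (mod 157); 93·130 ≡ 1, so inverse 130.
N/191 = 5951713; 5951713 ≡ 153 (mod 191); 153·5 ≡ 1, so inverse 5.
S ≡ 166·5007829·63 + 150·6807049·145 + 16·7240619·130 + 140·5951713·5 = 219651878052.
219651878052 mod 1136777183 = 253881733.

253881733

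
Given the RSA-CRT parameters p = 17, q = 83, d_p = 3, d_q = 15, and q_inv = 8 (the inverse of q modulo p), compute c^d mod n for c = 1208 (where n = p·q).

m₁ = c^(d_p) mod p: c ≡ 1 (mod 17), and 1^3 mod 17 = 1.
m₂ = c^(d_q) mod q: c ≡ 46 (mod 83), and 46^15 mod 83 = 58.
h = q_inv·(m₁ − m₂) mod p = 8·(1 − 58) mod 17 = 3.
m = m₂ + h·q = 58 + 3·83 = 307.

307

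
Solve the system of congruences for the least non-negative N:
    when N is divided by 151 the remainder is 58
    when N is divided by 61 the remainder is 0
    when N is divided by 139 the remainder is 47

Combine the congruences pairwise.
From N ≡ 58 (mod 151) write N = 58 + 151t. Substituting into N ≡ 0 (mod 61) gives 151t ≡ 3 (mod 61), and since 29⁻¹ ≡ 40 (mod 61), t ≡ 59. Hence N ≡ 58 + 151·59 = 8967 (mod 9211).
From N ≡ 8967 (mod 9211) write N = 8967 + 9211t. Substituting into N ≡ 47 (mod 139) gives 9211t ≡ 115 (mod 139), and since 37⁻¹ ≡ 124 (mod 139), t ≡ 82. Hence N ≡ 8967 + 9211·82 = 764269 (mod 1280329).

764269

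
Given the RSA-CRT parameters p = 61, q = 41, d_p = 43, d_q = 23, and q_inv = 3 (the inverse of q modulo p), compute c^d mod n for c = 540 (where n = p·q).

2199

m₁ = c^(d_p) mod p: c ≡ 52 (mod 61), and 52^43 mod 61 = 3.
m₂ = c^(d_q) mod q: c ≡ 7 (mod 41), and 7^23 mod 41 = 26.
h = q_inv·(m₁ − m₂) mod p = 3·(3 − 26) mod 61 = 53.
m = m₂ + h·q = 26 + 53·41 = 2199.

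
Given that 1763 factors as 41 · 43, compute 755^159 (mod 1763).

1669

Mod 41: 755 ≡ 17; by Fermat, exponent reduces to 159 mod 40 = 39; 17^39 ≡ 29 (mod 41).
Mod 43: 755 ≡ 24; by Fermat, exponent reduces to 159 mod 42 = 33; 24^33 ≡ 35 (mod 43).
Combine by CRT: x ≡ 29 (mod 41), x ≡ 35 (mod 43) ⇒ x ≡ 1669 (mod 1763).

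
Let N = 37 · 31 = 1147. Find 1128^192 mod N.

1120

Mod 37: 1128 ≡ 18; by Fermat, exponent reduces to 192 mod 36 = 12; 18^12 ≡ 10 (mod 37).
Mod 31: 1128 ≡ 12; by Fermat, exponent reduces to 192 mod 30 = 12; 12^12 ≡ 4 (mod 31).
Combine by CRT: x ≡ 10 (mod 37), x ≡ 4 (mod 31) ⇒ x ≡ 1120 (mod 1147).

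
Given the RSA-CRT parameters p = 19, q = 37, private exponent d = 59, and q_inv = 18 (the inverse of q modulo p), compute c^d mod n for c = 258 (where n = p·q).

d_p = d mod (p−1) = 59 mod 18 = 5; d_q = d mod (q−1) = 23.
m₁ = c^(d_p) mod p: c ≡ 11 (mod 19), and 11^5 mod 19 = 7.
m₂ = c^(d_q) mod q: c ≡ 36 (mod 37), and 36^23 mod 37 = 36.
h = q_inv·(m₁ − m₂) mod p = 18·(7 − 36) mod 19 = 10.
m = m₂ + h·q = 36 + 10·37 = 406.

406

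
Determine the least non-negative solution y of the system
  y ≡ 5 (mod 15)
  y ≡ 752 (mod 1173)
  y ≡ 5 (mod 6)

gcd(15, 1173) = 3 and 3 | (752 − 5), so the pair is consistent; merging gives y ≡ 1925 (mod 5865), where 5865 = lcm(15, 1173).
gcd(5865, 6) = 3 and 3 | (5 − 1925), so the pair is consistent; merging gives y ≡ 1925 (mod 11730), where 11730 = lcm(5865, 6).
The solution is unique modulo lcm(15, 1173, 6) = 11730.

1925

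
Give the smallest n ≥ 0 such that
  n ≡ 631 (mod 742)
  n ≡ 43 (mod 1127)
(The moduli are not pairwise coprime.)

47377

gcd(742, 1127) = 7 and 7 | (43 − 631), so the pair is consistent; merging gives n ≡ 47377 (mod 119462), where 119462 = lcm(742, 1127).
The solution is unique modulo lcm(742, 1127) = 119462.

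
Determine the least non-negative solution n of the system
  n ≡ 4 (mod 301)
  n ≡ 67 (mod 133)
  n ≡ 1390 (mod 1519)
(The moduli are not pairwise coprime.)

308228

Combine the congruences pairwise.
gcd(301, 133) = 7 and 7 | (67 − 4), so the pair is consistent; merging gives n ≡ 5121 (mod 5719), where 5719 = lcm(301, 133).
gcd(5719, 1519) = 7 and 7 | (1390 − 5121), so the pair is consistent; merging gives n ≡ 308228 (mod 1241023), where 1241023 = lcm(5719, 1519).
The solution is unique modulo lcm(301, 133, 1519) = 1241023.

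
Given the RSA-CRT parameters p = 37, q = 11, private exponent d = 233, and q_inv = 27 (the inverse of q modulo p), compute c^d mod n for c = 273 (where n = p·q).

d_p = d mod (p−1) = 233 mod 36 = 17; d_q = d mod (q−1) = 3.
m₁ = c^(d_p) mod p: c ≡ 14 (mod 37), and 14^17 mod 37 = 29.
m₂ = c^(d_q) mod q: c ≡ 9 (mod 11), and 9^3 mod 11 = 3.
h = q_inv·(m₁ − m₂) mod p = 27·(29 − 3) mod 37 = 36.
m = m₂ + h·q = 3 + 36·11 = 399.

399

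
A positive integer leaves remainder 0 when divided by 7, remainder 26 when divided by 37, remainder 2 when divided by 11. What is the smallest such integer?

2653

From m ≡ 0 (mod 7) write m = 0 + 7t. Substituting into m ≡ 26 (mod 37) gives 7t ≡ 26 (mod 37), and since 7⁻¹ ≡ 16 (mod 37), t ≡ 9. Hence m ≡ 0 + 7·9 = 63 (mod 259).
From m ≡ 63 (mod 259) write m = 63 + 259t. Substituting into m ≡ 2 (mod 11) gives 259t ≡ 5 (mod 11), and since 6⁻¹ ≡ 2 (mod 11), t ≡ 10. Hence m ≡ 63 + 259·10 = 2653 (mod 2849).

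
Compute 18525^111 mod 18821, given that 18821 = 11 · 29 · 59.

Mod 11: 18525 ≡ 1; by Fermat, exponent reduces to 111 mod 10 = 1; 1^1 ≡ 1 (mod 11).
Mod 29: 18525 ≡ 23; by Fermat, exponent reduces to 111 mod 28 = 27; 23^27 ≡ 24 (mod 29).
Mod 59: 18525 ≡ 58; by Fermat, exponent reduces to 111 mod 58 = 53; 58^53 ≡ 58 (mod 59).
Combine by CRT: x ≡ 1 (mod 11), x ≡ 24 (mod 29), x ≡ 58 (mod 59) ⇒ x ≡ 4896 (mod 18821).

4896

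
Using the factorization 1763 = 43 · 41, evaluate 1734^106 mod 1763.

Mod 43: 1734 ≡ 14; by Fermat, exponent reduces to 106 mod 42 = 22; 14^22 ≡ 14 (mod 43).
Mod 41: 1734 ≡ 12; by Fermat, exponent reduces to 106 mod 40 = 26; 12^26 ≡ 5 (mod 41).
Combine by CRT: x ≡ 14 (mod 43), x ≡ 5 (mod 41) ⇒ x ≡ 702 (mod 1763).

702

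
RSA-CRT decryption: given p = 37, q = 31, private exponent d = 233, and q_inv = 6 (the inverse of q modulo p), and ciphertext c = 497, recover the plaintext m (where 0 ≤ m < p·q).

d_p = d mod (p−1) = 233 mod 36 = 17; d_q = d mod (q−1) = 23.
m₁ = c^(d_p) mod p: c ≡ 16 (mod 37), and 16^17 mod 37 = 7.
m₂ = c^(d_q) mod q: c ≡ 1 (mod 31), and 1^23 mod 31 = 1.
h = q_inv·(m₁ − m₂) mod p = 6·(7 − 1) mod 37 = 36.
m = m₂ + h·q = 1 + 36·31 = 1117.

1117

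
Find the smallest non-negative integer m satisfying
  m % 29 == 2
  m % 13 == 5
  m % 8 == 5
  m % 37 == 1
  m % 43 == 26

From m ≡ 2 (mod 29) write m = 2 + 29t. Substituting into m ≡ 5 (mod 13) gives 29t ≡ 3 (mod 13), and since 3⁻¹ ≡ 9 (mod 13), t ≡ 1. Hence m ≡ 2 + 29·1 = 31 (mod 377).
From m ≡ 31 (mod 377) write m = 31 + 377t. Substituting into m ≡ 5 (mod 8) gives 377t ≡ 6 (mod 8), and since 1⁻¹ ≡ 1 (mod 8), t ≡ 6. Hence m ≡ 31 + 377·6 = 2293 (mod 3016).
From m ≡ 2293 (mod 3016) write m = 2293 + 3016t. Substituting into m ≡ 1 (mod 37) gives 3016t ≡ 2 (mod 37), and since 19⁻¹ ≡ 2 (mod 37), t ≡ 4. Hence m ≡ 2293 + 3016·4 = 14357 (mod 111592).
From m ≡ 14357 (mod 111592) write m = 14357 + 111592t. Substituting into m ≡ 26 (mod 43) gives 111592t ≡ 31 (mod 43), and since 7⁻¹ ≡ 37 (mod 43), t ≡ 29. Hence m ≡ 14357 + 111592·29 = 3250525 (mod 4798456).

3250525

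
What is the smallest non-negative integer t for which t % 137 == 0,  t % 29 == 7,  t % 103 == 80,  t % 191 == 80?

The moduli are pairwise coprime; N = 137·29·103·191 = 78160829.
N/137 = 570517; 570517 ≡ 49 (mod 137); 49·14 ≡ 1, so inverse 14.
N/29 = 2695201; 2695201 ≡ 28 (mod 29); 28·28 ≡ 1, so inverse 28.
N/103 = 758843; 758843 ≡ 42 (mod 103); 42·27 ≡ 1, so inverse 27.
N/191 = 409219; 409219 ≡ 97 (mod 191); 97·128 ≡ 1, so inverse 128.
t ≡ 0·570517·14 + 7·2695201·28 + 80·758843·27 + 80·409219·128 = 6357762836.
6357762836 mod 78160829 = 26735687.

26735687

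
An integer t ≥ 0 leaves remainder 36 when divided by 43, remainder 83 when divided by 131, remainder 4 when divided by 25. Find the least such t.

Combine the congruences pairwise.
From t ≡ 36 (mod 43) write t = 36 + 43s. Substituting into t ≡ 83 (mod 131) gives 43s ≡ 47 (mod 131), and since 43⁻¹ ≡ 64 (mod 131), s ≡ 126. Hence t ≡ 36 + 43·126 = 5454 (mod 5633).
From t ≡ 5454 (mod 5633) write t = 5454 + 5633s. Substituting into t ≡ 4 (mod 25) gives 5633s ≡ 0 (mod 25), and since 8⁻¹ ≡ 22 (mod 25), s ≡ 0. Hence t ≡ 5454 + 5633·0 = 5454 (mod 140825).

5454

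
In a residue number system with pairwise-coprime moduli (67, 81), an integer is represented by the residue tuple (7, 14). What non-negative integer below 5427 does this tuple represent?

From x ≡ 7 (mod 67) write x = 7 + 67t. Substituting into x ≡ 14 (mod 81) gives 67t ≡ 7 (mod 81), and since 67⁻¹ ≡ 52 (mod 81), t ≡ 40. Hence x ≡ 7 + 67·40 = 2687 (mod 5427).

2687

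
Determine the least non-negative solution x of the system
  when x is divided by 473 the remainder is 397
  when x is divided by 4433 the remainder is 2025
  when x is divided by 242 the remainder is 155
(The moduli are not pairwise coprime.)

Combine the congruences pairwise.
gcd(473, 4433) = 11 and 11 | (2025 − 397), so the pair is consistent; merging gives x ≡ 103984 (mod 190619), where 190619 = lcm(473, 4433).
gcd(190619, 242) = 11 and 11 | (155 − 103984), so the pair is consistent; merging gives x ≡ 3725745 (mod 4193618), where 4193618 = lcm(190619, 242).
The solution is unique modulo lcm(473, 4433, 242) = 4193618.

3725745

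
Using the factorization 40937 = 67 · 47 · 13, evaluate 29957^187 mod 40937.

Mod 67: 29957 ≡ 8; by Fermat, exponent reduces to 187 mod 66 = 55; 8^55 ≡ 66 (mod 67).
Mod 47: 29957 ≡ 18; by Fermat, exponent reduces to 187 mod 46 = 3; 18^3 ≡ 4 (mod 47).
Mod 13: 29957 ≡ 5; by Fermat, exponent reduces to 187 mod 12 = 7; 5^7 ≡ 8 (mod 13).
Combine by CRT: x ≡ 66 (mod 67), x ≡ 4 (mod 47), x ≡ 8 (mod 13) ⇒ x ≡ 25995 (mod 40937).

25995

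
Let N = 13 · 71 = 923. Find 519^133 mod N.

Mod 13: 519 ≡ 12; by Fermat, exponent reduces to 133 mod 12 = 1; 12^1 ≡ 12 (mod 13).
Mod 71: 519 ≡ 22; by Fermat, exponent reduces to 133 mod 70 = 63; 22^63 ≡ 46 (mod 71).
Combine by CRT: x ≡ 12 (mod 13), x ≡ 46 (mod 71) ⇒ x ≡ 259 (mod 923).

259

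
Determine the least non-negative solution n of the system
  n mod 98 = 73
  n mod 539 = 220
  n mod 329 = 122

43879

gcd(98, 539) = 49 and 49 | (220 − 73), so the pair is consistent; merging gives n ≡ 759 (mod 1078), where 1078 = lcm(98, 539).
gcd(1078, 329) = 7 and 7 | (122 − 759), so the pair is consistent; merging gives n ≡ 43879 (mod 50666), where 50666 = lcm(1078, 329).
The solution is unique modulo lcm(98, 539, 329) = 50666.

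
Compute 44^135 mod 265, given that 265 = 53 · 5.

Mod 53: 44 ≡ 44; by Fermat, exponent reduces to 135 mod 52 = 31; 44^31 ≡ 46 (mod 53).
Mod 5: 44 ≡ 4; by Fermat, exponent reduces to 135 mod 4 = 3; 4^3 ≡ 4 (mod 5).
Combine by CRT: x ≡ 46 (mod 53), x ≡ 4 (mod 5) ⇒ x ≡ 99 (mod 265).

99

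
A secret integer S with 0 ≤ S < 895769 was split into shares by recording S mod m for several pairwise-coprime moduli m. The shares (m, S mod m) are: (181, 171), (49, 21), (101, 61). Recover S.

143885

The moduli are pairwise coprime; N = 181·49·101 = 895769.
N/181 = 4949; 4949 ≡ 62 (mod 181); 62·73 ≡ 1, so inverse 73.
N/49 = 18281; 18281 ≡ 4 (mod 49); 4·37 ≡ 1, so inverse 37.
N/101 = 8869; 8869 ≡ 82 (mod 101); 82·85 ≡ 1, so inverse 85.
S ≡ 171·4949·73 + 21·18281·37 + 61·8869·85 = 121968469.
121968469 mod 895769 = 143885.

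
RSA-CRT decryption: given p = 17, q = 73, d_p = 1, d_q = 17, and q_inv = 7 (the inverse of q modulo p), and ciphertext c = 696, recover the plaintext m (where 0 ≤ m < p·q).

m₁ = c^(d_p) mod p: c ≡ 16 (mod 17), and 16^1 mod 17 = 16.
m₂ = c^(d_q) mod q: c ≡ 39 (mod 73), and 39^17 mod 73 = 40.
h = q_inv·(m₁ − m₂) mod p = 7·(16 − 40) mod 17 = 2.
m = m₂ + h·q = 40 + 2·73 = 186.

186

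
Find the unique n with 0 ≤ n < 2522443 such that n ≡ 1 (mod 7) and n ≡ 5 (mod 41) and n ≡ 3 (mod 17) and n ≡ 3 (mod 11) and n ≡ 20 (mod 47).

From n ≡ 1 (mod 7) write n = 1 + 7t. Substituting into n ≡ 5 (mod 41) gives 7t ≡ 4 (mod 41), and since 7⁻¹ ≡ 6 (mod 41), t ≡ 24. Hence n ≡ 1 + 7·24 = 169 (mod 287).
From n ≡ 169 (mod 287) write n = 169 + 287t. Substituting into n ≡ 3 (mod 17) gives 287t ≡ 4 (mod 17), and since 15⁻¹ ≡ 8 (mod 17), t ≡ 15. Hence n ≡ 169 + 287·15 = 4474 (mod 4879).
From n ≡ 4474 (mod 4879) write n = 4474 + 4879t. Substituting into n ≡ 3 (mod 11) gives 4879t ≡ 6 (mod 11), and since 6⁻¹ ≡ 2 (mod 11), t ≡ 1. Hence n ≡ 4474 + 4879·1 = 9353 (mod 53669).
From n ≡ 9353 (mod 53669) write n = 9353 + 53669t. Substituting into n ≡ 20 (mod 47) gives 53669t ≡ 20 (mod 47), and since 42⁻¹ ≡ 28 (mod 47), t ≡ 43. Hence n ≡ 9353 + 53669·43 = 2317120 (mod 2522443).

2317120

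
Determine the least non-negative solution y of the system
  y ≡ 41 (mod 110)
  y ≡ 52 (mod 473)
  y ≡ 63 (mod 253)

72421

Combine the congruences pairwise.
gcd(110, 473) = 11 and 11 | (52 − 41), so the pair is consistent; merging gives y ≡ 1471 (mod 4730), where 4730 = lcm(110, 473).
gcd(4730, 253) = 11 and 11 | (63 − 1471), so the pair is consistent; merging gives y ≡ 72421 (mod 108790), where 108790 = lcm(4730, 253).
The solution is unique modulo lcm(110, 473, 253) = 108790.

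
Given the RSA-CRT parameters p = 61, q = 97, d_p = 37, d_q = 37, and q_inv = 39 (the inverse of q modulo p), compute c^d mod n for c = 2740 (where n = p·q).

m₁ = c^(d_p) mod p: c ≡ 56 (mod 61), and 56^37 mod 61 = 16.
m₂ = c^(d_q) mod q: c ≡ 24 (mod 97), and 24^37 mod 97 = 73.
h = q_inv·(m₁ − m₂) mod p = 39·(16 − 73) mod 61 = 34.
m = m₂ + h·q = 73 + 34·97 = 3371.

3371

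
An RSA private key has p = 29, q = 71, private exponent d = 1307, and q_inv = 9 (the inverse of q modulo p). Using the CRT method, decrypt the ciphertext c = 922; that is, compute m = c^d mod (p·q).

141

d_p = d mod (p−1) = 1307 mod 28 = 19; d_q = d mod (q−1) = 47.
m₁ = c^(d_p) mod p: c ≡ 23 (mod 29), and 23^19 mod 29 = 25.
m₂ = c^(d_q) mod q: c ≡ 70 (mod 71), and 70^47 mod 71 = 70.
h = q_inv·(m₁ − m₂) mod p = 9·(25 − 70) mod 29 = 1.
m = m₂ + h·q = 70 + 1·71 = 141.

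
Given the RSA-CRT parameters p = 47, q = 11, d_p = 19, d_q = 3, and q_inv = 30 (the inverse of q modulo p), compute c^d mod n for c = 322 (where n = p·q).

82

m₁ = c^(d_p) mod p: c ≡ 40 (mod 47), and 40^19 mod 47 = 35.
m₂ = c^(d_q) mod q: c ≡ 3 (mod 11), and 3^3 mod 11 = 5.
h = q_inv·(m₁ − m₂) mod p = 30·(35 − 5) mod 47 = 7.
m = m₂ + h·q = 5 + 7·11 = 82.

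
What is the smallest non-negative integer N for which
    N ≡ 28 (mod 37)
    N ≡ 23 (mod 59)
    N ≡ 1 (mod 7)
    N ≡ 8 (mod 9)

The moduli are pairwise coprime; M = 37·59·7·9 = 137529.
M/37 = 3717; 3717 ≡ 17 (mod 37); 17·24 ≡ 1, so inverse 24.
M/59 = 2331; 2331 ≡ 30 (mod 59); 30·2 ≡ 1, so inverse 2.
M/7 = 19647; 19647 ≡ 5 (mod 7); 5·3 ≡ 1, so inverse 3.
M/9 = 15281; 15281 ≡ 8 (mod 9); 8·8 ≡ 1, so inverse 8.
N ≡ 28·3717·24 + 23·2331·2 + 1·19647·3 + 8·15281·8 = 3641975.
3641975 mod 137529 = 66221.

66221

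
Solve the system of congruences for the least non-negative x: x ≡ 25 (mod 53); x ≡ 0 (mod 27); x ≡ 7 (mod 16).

11367

The moduli are pairwise coprime; N = 53·27·16 = 22896.
N/53 = 432; 432 ≡ 8 (mod 53); 8·20 ≡ 1, so inverse 20.
N/27 = 848; 848 ≡ 11 (mod 27); 11·5 ≡ 1, so inverse 5.
N/16 = 1431; 1431 ≡ 7 (mod 16); 7·7 ≡ 1, so inverse 7.
x ≡ 25·432·20 + 0·848·5 + 7·1431·7 = 286119.
286119 mod 22896 = 11367.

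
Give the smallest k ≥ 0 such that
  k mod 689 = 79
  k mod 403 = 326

gcd(689, 403) = 13 and 13 | (326 − 79), so the pair is consistent; merging gives k ≡ 15237 (mod 21359), where 21359 = lcm(689, 403).
The solution is unique modulo lcm(689, 403) = 21359.

15237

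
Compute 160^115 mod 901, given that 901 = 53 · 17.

54

Mod 53: 160 ≡ 1; by Fermat, exponent reduces to 115 mod 52 = 11; 1^11 ≡ 1 (mod 53).
Mod 17: 160 ≡ 7; by Fermat, exponent reduces to 115 mod 16 = 3; 7^3 ≡ 3 (mod 17).
Combine by CRT: x ≡ 1 (mod 53), x ≡ 3 (mod 17) ⇒ x ≡ 54 (mod 901).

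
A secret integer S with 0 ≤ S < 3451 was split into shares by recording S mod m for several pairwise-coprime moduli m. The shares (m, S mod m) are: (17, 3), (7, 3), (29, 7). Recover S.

1312

The moduli are pairwise coprime; N = 17·7·29 = 3451.
N/17 = 203; 203 ≡ 16 (mod 17); 16·16 ≡ 1, so inverse 16.
N/7 = 493; 493 ≡ 3 (mod 7); 3·5 ≡ 1, so inverse 5.
N/29 = 119; 119 ≡ 3 (mod 29); 3·10 ≡ 1, so inverse 10.
S ≡ 3·203·16 + 3·493·5 + 7·119·10 = 25469.
25469 mod 3451 = 1312.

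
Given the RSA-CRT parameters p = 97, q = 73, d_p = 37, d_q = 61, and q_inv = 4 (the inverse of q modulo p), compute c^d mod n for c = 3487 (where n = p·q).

7025

m₁ = c^(d_p) mod p: c ≡ 92 (mod 97), and 92^37 mod 97 = 41.
m₂ = c^(d_q) mod q: c ≡ 56 (mod 73), and 56^61 mod 73 = 17.
h = q_inv·(m₁ − m₂) mod p = 4·(41 − 17) mod 97 = 96.
m = m₂ + h·q = 17 + 96·73 = 7025.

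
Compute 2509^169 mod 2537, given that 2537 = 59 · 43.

1606

Mod 59: 2509 ≡ 31; by Fermat, exponent reduces to 169 mod 58 = 53; 31^53 ≡ 13 (mod 59).
Mod 43: 2509 ≡ 15; by Fermat, exponent reduces to 169 mod 42 = 1; 15^1 ≡ 15 (mod 43).
Combine by CRT: x ≡ 13 (mod 59), x ≡ 15 (mod 43) ⇒ x ≡ 1606 (mod 2537).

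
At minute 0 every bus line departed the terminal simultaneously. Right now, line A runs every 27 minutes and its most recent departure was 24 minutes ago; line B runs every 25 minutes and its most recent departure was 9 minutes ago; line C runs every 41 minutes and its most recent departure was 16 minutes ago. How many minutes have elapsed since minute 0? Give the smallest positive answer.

Combine the congruences pairwise.
From t ≡ 24 (mod 27) write t = 24 + 27s. Substituting into t ≡ 9 (mod 25) gives 27s ≡ 10 (mod 25), and since 2⁻¹ ≡ 13 (mod 25), s ≡ 5. Hence t ≡ 24 + 27·5 = 159 (mod 675).
From t ≡ 159 (mod 675) write t = 159 + 675s. Substituting into t ≡ 16 (mod 41) gives 675s ≡ 21 (mod 41), and since 19⁻¹ ≡ 13 (mod 41), s ≡ 27. Hence t ≡ 159 + 675·27 = 18384 (mod 27675).

18384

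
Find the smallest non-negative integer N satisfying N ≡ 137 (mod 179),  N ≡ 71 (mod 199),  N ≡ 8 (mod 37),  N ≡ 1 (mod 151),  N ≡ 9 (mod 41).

5793873927

Combine the congruences pairwise.
From N ≡ 137 (mod 179) write N = 137 + 179t. Substituting into N ≡ 71 (mod 199) gives 179t ≡ 133 (mod 199), and since 179⁻¹ ≡ 189 (mod 199), t ≡ 63. Hence N ≡ 137 + 179·63 = 11414 (mod 35621).
From N ≡ 11414 (mod 35621) write N = 11414 + 35621t. Substituting into N ≡ 8 (mod 37) gives 35621t ≡ 27 (mod 37), and since 27⁻¹ ≡ 11 (mod 37), t ≡ 1. Hence N ≡ 11414 + 35621·1 = 47035 (mod 1317977).
From N ≡ 47035 (mod 1317977) write N = 47035 + 1317977t. Substituting into N ≡ 1 (mod 151) gives 1317977t ≡ 78 (mod 151), and since 49⁻¹ ≡ 37 (mod 151), t ≡ 17. Hence N ≡ 47035 + 1317977·17 = 22452644 (mod 199014527).
From N ≡ 22452644 (mod 199014527) write N = 22452644 + 199014527t. Substituting into N ≡ 9 (mod 41) gives 199014527t ≡ 31 (mod 41), and since 35⁻¹ ≡ 34 (mod 41), t ≡ 29. Hence N ≡ 22452644 + 199014527·29 = 5793873927 (mod 8159595607).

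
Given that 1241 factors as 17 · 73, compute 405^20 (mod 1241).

Mod 17: 405 ≡ 14; by Fermat, exponent reduces to 20 mod 16 = 4; 14^4 ≡ 13 (mod 17).
Mod 73: 405 ≡ 40; 40^20 ≡ 57 (mod 73).
Combine by CRT: x ≡ 13 (mod 17), x ≡ 57 (mod 73) ⇒ x ≡ 1152 (mod 1241).

1152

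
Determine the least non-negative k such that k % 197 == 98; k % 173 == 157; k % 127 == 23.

2478555

From k ≡ 98 (mod 197) write k = 98 + 197t. Substituting into k ≡ 157 (mod 173) gives 197t ≡ 59 (mod 173), and since 24⁻¹ ≡ 137 (mod 173), t ≡ 125. Hence k ≡ 98 + 197·125 = 24723 (mod 34081).
From k ≡ 24723 (mod 34081) write k = 24723 + 34081t. Substituting into k ≡ 23 (mod 127) gives 34081t ≡ 65 (mod 127), and since 45⁻¹ ≡ 48 (mod 127), t ≡ 72. Hence k ≡ 24723 + 34081·72 = 2478555 (mod 4328287).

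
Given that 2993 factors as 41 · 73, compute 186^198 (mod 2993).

46

Mod 41: 186 ≡ 22; by Fermat, exponent reduces to 198 mod 40 = 38; 22^38 ≡ 5 (mod 41).
Mod 73: 186 ≡ 40; by Fermat, exponent reduces to 198 mod 72 = 54; 40^54 ≡ 46 (mod 73).
Combine by CRT: x ≡ 5 (mod 41), x ≡ 46 (mod 73) ⇒ x ≡ 46 (mod 2993).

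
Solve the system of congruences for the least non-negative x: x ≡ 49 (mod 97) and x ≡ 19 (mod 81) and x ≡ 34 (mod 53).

The moduli are pairwise coprime; N = 97·81·53 = 416421.
N/97 = 4293; 4293 ≡ 25 (mod 97); 25·66 ≡ 1, so inverse 66.
N/81 = 5141; 5141 ≡ 38 (mod 81); 38·32 ≡ 1, so inverse 32.
N/53 = 7857; 7857 ≡ 13 (mod 53); 13·49 ≡ 1, so inverse 49.
x ≡ 49·4293·66 + 19·5141·32 + 34·7857·49 = 30099052.
30099052 mod 416421 = 116740.

116740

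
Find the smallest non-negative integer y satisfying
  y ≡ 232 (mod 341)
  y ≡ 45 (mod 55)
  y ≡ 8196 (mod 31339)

2389960

gcd(341, 55) = 11 and 11 | (45 − 232), so the pair is consistent; merging gives y ≡ 1255 (mod 1705), where 1705 = lcm(341, 55).
gcd(1705, 31339) = 11 and 11 | (8196 − 1255), so the pair is consistent; merging gives y ≡ 2389960 (mod 4857545), where 4857545 = lcm(1705, 31339).
The solution is unique modulo lcm(341, 55, 31339) = 4857545.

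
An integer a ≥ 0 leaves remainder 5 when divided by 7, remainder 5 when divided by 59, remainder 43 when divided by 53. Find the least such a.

The moduli are pairwise coprime; N = 7·59·53 = 21889.
N/7 = 3127; 3127 ≡ 5 (mod 7); 5·3 ≡ 1, so inverse 3.
N/59 = 371; 371 ≡ 17 (mod 59); 17·7 ≡ 1, so inverse 7.
N/53 = 413; 413 ≡ 42 (mod 53); 42·24 ≡ 1, so inverse 24.
a ≡ 5·3127·3 + 5·371·7 + 43·413·24 = 486106.
486106 mod 21889 = 4548.

4548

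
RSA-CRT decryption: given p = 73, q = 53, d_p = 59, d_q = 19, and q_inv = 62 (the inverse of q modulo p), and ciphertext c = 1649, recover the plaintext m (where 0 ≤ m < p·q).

567

m₁ = c^(d_p) mod p: c ≡ 43 (mod 73), and 43^59 mod 73 = 56.
m₂ = c^(d_q) mod q: c ≡ 6 (mod 53), and 6^19 mod 53 = 37.
h = q_inv·(m₁ − m₂) mod p = 62·(56 − 37) mod 73 = 10.
m = m₂ + h·q = 37 + 10·53 = 567.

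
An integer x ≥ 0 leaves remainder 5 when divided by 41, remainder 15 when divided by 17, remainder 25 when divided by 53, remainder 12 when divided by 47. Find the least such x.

The moduli are pairwise coprime; N = 41·17·53·47 = 1736227.
N/41 = 42347; 42347 ≡ 35 (mod 41); 35·34 ≡ 1, so inverse 34.
N/17 = 102131; 102131 ≡ 12 (mod 17); 12·10 ≡ 1, so inverse 10.
N/53 = 32759; 32759 ≡ 5 (mod 53); 5·32 ≡ 1, so inverse 32.
N/47 = 36941; 36941 ≡ 46 (mod 47); 46·46 ≡ 1, so inverse 46.
x ≡ 5·42347·34 + 15·102131·10 + 25·32759·32 + 12·36941·46 = 69117272.
69117272 mod 1736227 = 1404419.

1404419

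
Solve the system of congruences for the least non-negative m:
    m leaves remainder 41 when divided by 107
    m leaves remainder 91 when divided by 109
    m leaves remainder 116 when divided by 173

The moduli are pairwise coprime; N = 107·109·173 = 2017699.
N/107 = 18857; 18857 ≡ 25 (mod 107); 25·30 ≡ 1, so inverse 30.
N/109 = 18511; 18511 ≡ 90 (mod 109); 90·86 ≡ 1, so inverse 86.
N/173 = 11663; 11663 ≡ 72 (mod 173); 72·161 ≡ 1, so inverse 161.
m ≡ 41·18857·30 + 91·18511·86 + 116·11663·161 = 385879384.
385879384 mod 2017699 = 498875.

498875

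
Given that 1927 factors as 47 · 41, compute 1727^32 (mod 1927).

Mod 47: 1727 ≡ 35; 35^32 ≡ 32 (mod 47).
Mod 41: 1727 ≡ 5; 5^32 ≡ 16 (mod 41).
Combine by CRT: x ≡ 32 (mod 47), x ≡ 16 (mod 41) ⇒ x ≡ 549 (mod 1927).

549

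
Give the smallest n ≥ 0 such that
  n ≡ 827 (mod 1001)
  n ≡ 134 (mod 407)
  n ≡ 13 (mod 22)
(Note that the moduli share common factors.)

42869

gcd(1001, 407) = 11 and 11 | (134 − 827), so the pair is consistent; merging gives n ≡ 5832 (mod 37037), where 37037 = lcm(1001, 407).
gcd(37037, 22) = 11 and 11 | (13 − 5832), so the pair is consistent; merging gives n ≡ 42869 (mod 74074), where 74074 = lcm(37037, 22).
The solution is unique modulo lcm(1001, 407, 22) = 74074.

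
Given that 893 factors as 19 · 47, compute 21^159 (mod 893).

Mod 19: 21 ≡ 2; by Fermat, exponent reduces to 159 mod 18 = 15; 2^15 ≡ 12 (mod 19).
Mod 47: 21 ≡ 21; by Fermat, exponent reduces to 159 mod 46 = 21; 21^21 ≡ 34 (mod 47).
Combine by CRT: x ≡ 12 (mod 19), x ≡ 34 (mod 47) ⇒ x ≡ 316 (mod 893).

316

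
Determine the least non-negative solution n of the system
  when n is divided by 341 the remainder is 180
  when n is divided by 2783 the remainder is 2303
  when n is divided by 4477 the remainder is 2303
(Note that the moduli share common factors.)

Combine the congruences pairwise.
gcd(341, 2783) = 11 and 11 | (2303 − 180), so the pair is consistent; merging gives n ≡ 32916 (mod 86273), where 86273 = lcm(341, 2783).
gcd(86273, 4477) = 121 and 121 | (2303 − 32916), so the pair is consistent; merging gives n ≡ 723100 (mod 3192101), where 3192101 = lcm(86273, 4477).
The solution is unique modulo lcm(341, 2783, 4477) = 3192101.

723100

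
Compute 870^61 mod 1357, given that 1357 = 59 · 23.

1286

Mod 59: 870 ≡ 44; by Fermat, exponent reduces to 61 mod 58 = 3; 44^3 ≡ 47 (mod 59).
Mod 23: 870 ≡ 19; by Fermat, exponent reduces to 61 mod 22 = 17; 19^17 ≡ 21 (mod 23).
Combine by CRT: x ≡ 47 (mod 59), x ≡ 21 (mod 23) ⇒ x ≡ 1286 (mod 1357).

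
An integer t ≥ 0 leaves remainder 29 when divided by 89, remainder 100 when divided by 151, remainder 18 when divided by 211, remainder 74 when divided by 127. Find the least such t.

152698397

From t ≡ 29 (mod 89) write t = 29 + 89s. Substituting into t ≡ 100 (mod 151) gives 89s ≡ 71 (mod 151), and since 89⁻¹ ≡ 56 (mod 151), s ≡ 50. Hence t ≡ 29 + 89·50 = 4479 (mod 13439).
From t ≡ 4479 (mod 13439) write t = 4479 + 13439s. Substituting into t ≡ 18 (mod 211) gives 13439s ≡ 181 (mod 211), and since 146⁻¹ ≡ 198 (mod 211), s ≡ 179. Hence t ≡ 4479 + 13439·179 = 2410060 (mod 2835629).
From t ≡ 2410060 (mod 2835629) write t = 2410060 + 2835629s. Substituting into t ≡ 74 (mod 127) gives 2835629s ≡ 93 (mod 127), and since 100⁻¹ ≡ 47 (mod 127), s ≡ 53. Hence t ≡ 2410060 + 2835629·53 = 152698397 (mod 360124883).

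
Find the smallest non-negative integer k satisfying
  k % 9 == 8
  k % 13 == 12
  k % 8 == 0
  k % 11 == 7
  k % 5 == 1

The moduli are pairwise coprime; N = 9·13·8·11·5 = 51480.
N/9 = 5720; 5720 ≡ 5 (mod 9); 5·2 ≡ 1, so inverse 2.
N/13 = 3960; 3960 ≡ 8 (mod 13); 8·5 ≡ 1, so inverse 5.
N/8 = 6435; 6435 ≡ 3 (mod 8); 3·3 ≡ 1, so inverse 3.
N/11 = 4680; 4680 ≡ 5 (mod 11); 5·9 ≡ 1, so inverse 9.
N/5 = 10296; 10296 ≡ 1 (mod 5), inverse 1.
k ≡ 8·5720·2 + 12·3960·5 + 0·6435·3 + 7·4680·9 + 1·10296·1 = 634256.
634256 mod 51480 = 16496.

16496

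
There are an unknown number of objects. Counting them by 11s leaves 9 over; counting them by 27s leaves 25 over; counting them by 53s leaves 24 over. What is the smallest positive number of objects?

The moduli are pairwise coprime; M = 11·27·53 = 15741.
M/11 = 1431; 1431 ≡ 1 (mod 11), inverse 1.
M/27 = 583; 583 ≡ 16 (mod 27); 16·22 ≡ 1, so inverse 22.
M/53 = 297; 297 ≡ 32 (mod 53); 32·5 ≡ 1, so inverse 5.
N ≡ 9·1431·1 + 25·583·22 + 24·297·5 = 369169.
369169 mod 15741 = 7126.

7126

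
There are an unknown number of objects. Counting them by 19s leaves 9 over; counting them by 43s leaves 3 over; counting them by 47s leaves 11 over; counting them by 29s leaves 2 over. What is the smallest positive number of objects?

From N ≡ 9 (mod 19) write N = 9 + 19t. Substituting into N ≡ 3 (mod 43) gives 19t ≡ 37 (mod 43), and since 19⁻¹ ≡ 34 (mod 43), t ≡ 11. Hence N ≡ 9 + 19·11 = 218 (mod 817).
From N ≡ 218 (mod 817) write N = 218 + 817t. Substituting into N ≡ 11 (mod 47) gives 817t ≡ 28 (mod 47), and since 18⁻¹ ≡ 34 (mod 47), t ≡ 12. Hence N ≡ 218 + 817·12 = 10022 (mod 38399).
From N ≡ 10022 (mod 38399) write N = 10022 + 38399t. Substituting into N ≡ 2 (mod 29) gives 38399t ≡ 14 (mod 29), and since 3⁻¹ ≡ 10 (mod 29), t ≡ 24. Hence N ≡ 10022 + 38399·24 = 931598 (mod 1113571).

931598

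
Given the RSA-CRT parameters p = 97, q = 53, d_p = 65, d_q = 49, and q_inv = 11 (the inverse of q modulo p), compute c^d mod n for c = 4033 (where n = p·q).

4095

m₁ = c^(d_p) mod p: c ≡ 56 (mod 97), and 56^65 mod 97 = 21.
m₂ = c^(d_q) mod q: c ≡ 5 (mod 53), and 5^49 mod 53 = 14.
h = q_inv·(m₁ − m₂) mod p = 11·(21 − 14) mod 97 = 77.
m = m₂ + h·q = 14 + 77·53 = 4095.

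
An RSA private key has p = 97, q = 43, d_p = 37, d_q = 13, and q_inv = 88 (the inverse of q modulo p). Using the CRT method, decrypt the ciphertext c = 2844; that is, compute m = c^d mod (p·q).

1167

m₁ = c^(d_p) mod p: c ≡ 31 (mod 97), and 31^37 mod 97 = 3.
m₂ = c^(d_q) mod q: c ≡ 6 (mod 43), and 6^13 mod 43 = 6.
h = q_inv·(m₁ − m₂) mod p = 88·(3 − 6) mod 97 = 27.
m = m₂ + h·q = 6 + 27·43 = 1167.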